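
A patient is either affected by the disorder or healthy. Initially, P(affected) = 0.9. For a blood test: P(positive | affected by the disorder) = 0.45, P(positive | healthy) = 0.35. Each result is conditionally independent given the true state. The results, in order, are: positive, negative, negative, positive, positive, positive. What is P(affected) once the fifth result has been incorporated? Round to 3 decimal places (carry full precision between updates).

Apply Bayes' rule sequentially, carrying P(affected) forward.
After 'positive': P(affected) = 0.45·0.9000 / (0.45·0.9000 + 0.35·0.1000) ≈ 0.9205
After 'negative': P(affected) = 0.55·0.9205 / (0.55·0.9205 + 0.65·0.0795) ≈ 0.9073
After 'negative': P(affected) = 0.55·0.9073 / (0.55·0.9073 + 0.65·0.0927) ≈ 0.8923
After 'positive': P(affected) = 0.45·0.8923 / (0.45·0.8923 + 0.35·0.1077) ≈ 0.9142
After 'positive': P(affected) = 0.45·0.9142 / (0.45·0.9142 + 0.35·0.0858) ≈ 0.9320

0.932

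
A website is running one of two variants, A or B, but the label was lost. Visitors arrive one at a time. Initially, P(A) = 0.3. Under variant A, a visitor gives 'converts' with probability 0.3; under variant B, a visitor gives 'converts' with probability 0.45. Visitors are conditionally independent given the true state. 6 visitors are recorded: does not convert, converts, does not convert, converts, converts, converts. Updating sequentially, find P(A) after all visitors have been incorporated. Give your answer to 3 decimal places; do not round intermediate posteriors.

After 'does not convert': P(A) = 0.7·0.3000 / (0.7·0.3000 + 0.55·0.7000) ≈ 0.3529
After 'converts': P(A) = 0.3·0.3529 / (0.3·0.3529 + 0.45·0.6471) ≈ 0.2667
After 'does not convert': P(A) = 0.7·0.2667 / (0.7·0.2667 + 0.55·0.7333) ≈ 0.3164
After 'converts': P(A) = 0.3·0.3164 / (0.3·0.3164 + 0.45·0.6836) ≈ 0.2358
After 'converts': P(A) = 0.3·0.2358 / (0.3·0.2358 + 0.45·0.7642) ≈ 0.1706
After 'converts': P(A) = 0.3·0.1706 / (0.3·0.1706 + 0.45·0.8294) ≈ 0.1206

0.121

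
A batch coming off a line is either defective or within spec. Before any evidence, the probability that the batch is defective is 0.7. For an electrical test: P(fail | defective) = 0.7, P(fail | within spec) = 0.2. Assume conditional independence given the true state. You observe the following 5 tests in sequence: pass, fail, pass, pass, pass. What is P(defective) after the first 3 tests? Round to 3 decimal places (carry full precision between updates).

After 'pass': P(defective) = 0.3·0.7000 / (0.3·0.7000 + 0.8·0.3000) ≈ 0.4667
After 'fail': P(defective) = 0.7·0.4667 / (0.7·0.4667 + 0.2·0.5333) ≈ 0.7538
After 'pass': P(defective) = 0.3·0.7538 / (0.3·0.7538 + 0.8·0.2462) ≈ 0.5345

0.535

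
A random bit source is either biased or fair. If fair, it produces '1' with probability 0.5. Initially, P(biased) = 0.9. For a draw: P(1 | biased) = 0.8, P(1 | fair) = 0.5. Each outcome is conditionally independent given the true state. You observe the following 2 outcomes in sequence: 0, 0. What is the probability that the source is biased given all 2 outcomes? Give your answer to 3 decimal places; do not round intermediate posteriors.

0.590

Apply Bayes' rule sequentially, carrying P(biased) forward.
After '0': P(biased) = 0.2·0.9000 / (0.2·0.9000 + 0.5·0.1000) ≈ 0.7826
After '0': P(biased) = 0.2·0.7826 / (0.2·0.7826 + 0.5·0.2174) ≈ 0.5902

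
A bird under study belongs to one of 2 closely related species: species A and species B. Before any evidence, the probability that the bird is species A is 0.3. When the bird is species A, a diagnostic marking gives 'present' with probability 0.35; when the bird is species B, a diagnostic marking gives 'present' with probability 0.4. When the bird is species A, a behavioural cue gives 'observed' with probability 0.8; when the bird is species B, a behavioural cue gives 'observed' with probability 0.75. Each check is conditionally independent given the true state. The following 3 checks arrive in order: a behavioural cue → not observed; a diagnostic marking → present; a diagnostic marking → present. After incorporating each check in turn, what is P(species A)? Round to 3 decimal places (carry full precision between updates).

After a behavioural cue='not observed': P(species A) = 0.2·0.3000 / (0.2·0.3000 + 0.25·0.7000) ≈ 0.2553
After a diagnostic marking='present': P(species A) = 0.35·0.2553 / (0.35·0.2553 + 0.4·0.7447) ≈ 0.2308
After a diagnostic marking='present': P(species A) = 0.35·0.2308 / (0.35·0.2308 + 0.4·0.7692) ≈ 0.2079

0.208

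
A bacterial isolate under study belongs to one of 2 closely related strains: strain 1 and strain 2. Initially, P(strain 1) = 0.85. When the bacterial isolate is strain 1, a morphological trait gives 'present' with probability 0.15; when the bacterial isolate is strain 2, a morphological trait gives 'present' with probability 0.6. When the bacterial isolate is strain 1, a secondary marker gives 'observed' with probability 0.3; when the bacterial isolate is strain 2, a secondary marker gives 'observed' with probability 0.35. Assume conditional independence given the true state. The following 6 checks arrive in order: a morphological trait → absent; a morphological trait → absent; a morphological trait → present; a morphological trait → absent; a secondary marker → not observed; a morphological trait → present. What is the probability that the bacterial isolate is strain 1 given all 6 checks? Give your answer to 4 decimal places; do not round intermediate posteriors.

0.7854

After a morphological trait='absent': P(strain 1) = 0.85·0.8500 / (0.85·0.8500 + 0.4·0.1500) ≈ 0.9233
After a morphological trait='absent': P(strain 1) = 0.85·0.9233 / (0.85·0.9233 + 0.4·0.0767) ≈ 0.9624
After a morphological trait='present': P(strain 1) = 0.15·0.9624 / (0.15·0.9624 + 0.6·0.0376) ≈ 0.8648
After a morphological trait='absent': P(strain 1) = 0.85·0.8648 / (0.85·0.8648 + 0.4·0.1352) ≈ 0.9315
After a secondary marker='not observed': P(strain 1) = 0.7·0.9315 / (0.7·0.9315 + 0.65·0.0685) ≈ 0.9361
After a morphological trait='present': P(strain 1) = 0.15·0.9361 / (0.15·0.9361 + 0.6·0.0639) ≈ 0.7854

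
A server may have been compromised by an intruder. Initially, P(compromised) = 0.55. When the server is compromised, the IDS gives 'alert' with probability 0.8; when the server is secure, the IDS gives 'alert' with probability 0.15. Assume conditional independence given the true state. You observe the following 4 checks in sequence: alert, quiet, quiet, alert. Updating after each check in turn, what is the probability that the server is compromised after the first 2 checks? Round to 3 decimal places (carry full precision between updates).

After 'alert': P(compromised) = 0.8·0.5500 / (0.8·0.5500 + 0.15·0.4500) ≈ 0.8670
After 'quiet': P(compromised) = 0.2·0.8670 / (0.2·0.8670 + 0.85·0.1330) ≈ 0.6053

0.605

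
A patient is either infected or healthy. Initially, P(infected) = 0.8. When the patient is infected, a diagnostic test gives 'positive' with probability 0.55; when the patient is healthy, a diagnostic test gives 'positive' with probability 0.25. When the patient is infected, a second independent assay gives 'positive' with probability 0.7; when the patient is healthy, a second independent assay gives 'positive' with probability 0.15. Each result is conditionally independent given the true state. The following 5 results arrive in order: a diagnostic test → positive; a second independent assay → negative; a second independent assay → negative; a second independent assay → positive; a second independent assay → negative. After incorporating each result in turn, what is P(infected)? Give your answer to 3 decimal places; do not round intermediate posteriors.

After a diagnostic test='positive': P(infected) = 0.55·0.8000 / (0.55·0.8000 + 0.25·0.2000) ≈ 0.8980
After a second independent assay='negative': P(infected) = 0.3·0.8980 / (0.3·0.8980 + 0.85·0.1020) ≈ 0.7564
After a second independent assay='negative': P(infected) = 0.3·0.7564 / (0.3·0.7564 + 0.85·0.2436) ≈ 0.5229
After a second independent assay='positive': P(infected) = 0.7·0.5229 / (0.7·0.5229 + 0.15·0.4771) ≈ 0.8365
After a second independent assay='negative': P(infected) = 0.3·0.8365 / (0.3·0.8365 + 0.85·0.1635) ≈ 0.6436

0.644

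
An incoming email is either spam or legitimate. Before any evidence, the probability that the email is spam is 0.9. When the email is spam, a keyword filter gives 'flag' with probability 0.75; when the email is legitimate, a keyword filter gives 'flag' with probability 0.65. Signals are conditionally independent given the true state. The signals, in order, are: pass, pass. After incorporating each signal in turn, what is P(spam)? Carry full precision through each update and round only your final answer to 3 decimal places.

After 'pass': P(spam) = 0.25·0.9000 / (0.25·0.9000 + 0.35·0.1000) ≈ 0.8654
After 'pass': P(spam) = 0.25·0.8654 / (0.25·0.8654 + 0.35·0.1346) ≈ 0.8212

0.821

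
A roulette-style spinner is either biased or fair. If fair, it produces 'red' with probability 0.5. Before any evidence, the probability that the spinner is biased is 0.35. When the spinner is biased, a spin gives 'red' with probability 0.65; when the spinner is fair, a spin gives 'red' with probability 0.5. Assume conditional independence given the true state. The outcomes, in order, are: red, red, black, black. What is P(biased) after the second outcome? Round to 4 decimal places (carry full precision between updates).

0.4764

After 'red': P(biased) = 0.65·0.3500 / (0.65·0.3500 + 0.5·0.6500) ≈ 0.4118
After 'red': P(biased) = 0.65·0.4118 / (0.65·0.4118 + 0.5·0.5882) ≈ 0.4764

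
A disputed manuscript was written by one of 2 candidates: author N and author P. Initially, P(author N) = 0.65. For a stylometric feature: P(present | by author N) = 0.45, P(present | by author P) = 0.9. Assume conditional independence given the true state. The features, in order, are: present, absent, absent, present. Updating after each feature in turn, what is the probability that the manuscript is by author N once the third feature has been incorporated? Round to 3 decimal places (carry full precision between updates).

Each posterior becomes the prior for the next update.
After 'present': P(author N) = 0.45·0.6500 / (0.45·0.6500 + 0.9·0.3500) ≈ 0.4815
After 'absent': P(author N) = 0.55·0.4815 / (0.55·0.4815 + 0.1·0.5185) ≈ 0.8363
After 'absent': P(author N) = 0.55·0.8363 / (0.55·0.8363 + 0.1·0.1637) ≈ 0.9656

0.966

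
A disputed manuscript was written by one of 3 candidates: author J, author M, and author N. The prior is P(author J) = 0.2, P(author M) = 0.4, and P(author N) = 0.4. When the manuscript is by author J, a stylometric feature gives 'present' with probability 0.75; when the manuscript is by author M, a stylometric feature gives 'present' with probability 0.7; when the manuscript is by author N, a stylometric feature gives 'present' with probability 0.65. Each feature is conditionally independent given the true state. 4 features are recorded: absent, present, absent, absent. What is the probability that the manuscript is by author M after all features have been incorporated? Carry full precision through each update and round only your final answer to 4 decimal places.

0.3591

After 'absent': normaliser = 0.25·0.2000 + 0.3·0.4000 + 0.35·0.4000; P(author J) ≈ 0.1613, P(author M) ≈ 0.3871, P(author N) ≈ 0.4516
After 'present': normaliser = 0.75·0.1613 + 0.7·0.3871 + 0.65·0.4516; P(author J) ≈ 0.1765, P(author M) ≈ 0.3953, P(author N) ≈ 0.4282
After 'absent': normaliser = 0.25·0.1765 + 0.3·0.3953 + 0.35·0.4282; P(author J) ≈ 0.1411, P(author M) ≈ 0.3794, P(author N) ≈ 0.4795
After 'absent': normaliser = 0.25·0.1411 + 0.3·0.3794 + 0.35·0.4795; P(author J) ≈ 0.1113, P(author M) ≈ 0.3591, P(author N) ≈ 0.5295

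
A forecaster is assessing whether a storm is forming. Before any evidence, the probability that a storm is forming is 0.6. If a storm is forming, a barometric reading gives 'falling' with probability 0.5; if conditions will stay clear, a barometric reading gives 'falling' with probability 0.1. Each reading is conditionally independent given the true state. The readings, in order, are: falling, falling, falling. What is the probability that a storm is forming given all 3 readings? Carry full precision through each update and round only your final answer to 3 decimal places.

After 'falling': P(storm) = 0.5·0.6000 / (0.5·0.6000 + 0.1·0.4000) ≈ 0.8824
After 'falling': P(storm) = 0.5·0.8824 / (0.5·0.8824 + 0.1·0.1176) ≈ 0.9740
After 'falling': P(storm) = 0.5·0.9740 / (0.5·0.9740 + 0.1·0.0260) ≈ 0.9947

0.995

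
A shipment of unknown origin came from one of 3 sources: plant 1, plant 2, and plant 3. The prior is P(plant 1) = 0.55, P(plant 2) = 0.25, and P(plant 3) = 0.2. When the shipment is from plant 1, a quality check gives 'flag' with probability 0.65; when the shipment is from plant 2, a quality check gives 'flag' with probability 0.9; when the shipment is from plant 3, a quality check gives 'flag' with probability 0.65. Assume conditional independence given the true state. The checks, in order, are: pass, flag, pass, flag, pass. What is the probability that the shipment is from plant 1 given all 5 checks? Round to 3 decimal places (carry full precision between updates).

After 'pass': normaliser = 0.35·0.5500 + 0.1·0.2500 + 0.35·0.2000; P(plant 1) ≈ 0.6696, P(plant 2) ≈ 0.0870, P(plant 3) ≈ 0.2435
After 'flag': normaliser = 0.65·0.6696 + 0.9·0.0870 + 0.65·0.2435; P(plant 1) ≈ 0.6479, P(plant 2) ≈ 0.1165, P(plant 3) ≈ 0.2356
After 'pass': normaliser = 0.35·0.6479 + 0.1·0.1165 + 0.35·0.2356; P(plant 1) ≈ 0.7067, P(plant 2) ≈ 0.0363, P(plant 3) ≈ 0.2570
After 'flag': normaliser = 0.65·0.7067 + 0.9·0.0363 + 0.65·0.2570; P(plant 1) ≈ 0.6970, P(plant 2) ≈ 0.0496, P(plant 3) ≈ 0.2534
After 'pass': normaliser = 0.35·0.6970 + 0.1·0.0496 + 0.35·0.2534; P(plant 1) ≈ 0.7226, P(plant 2) ≈ 0.0147, P(plant 3) ≈ 0.2628

0.723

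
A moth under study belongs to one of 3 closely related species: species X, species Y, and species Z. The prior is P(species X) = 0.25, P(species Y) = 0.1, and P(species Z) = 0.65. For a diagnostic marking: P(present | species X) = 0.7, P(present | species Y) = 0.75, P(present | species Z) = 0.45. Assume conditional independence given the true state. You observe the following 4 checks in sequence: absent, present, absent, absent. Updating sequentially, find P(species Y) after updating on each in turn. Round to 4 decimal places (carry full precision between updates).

0.0215

After 'absent': normaliser = 0.3·0.2500 + 0.25·0.1000 + 0.55·0.6500; P(species X) ≈ 0.1639, P(species Y) ≈ 0.0546, P(species Z) ≈ 0.7814
After 'present': normaliser = 0.7·0.1639 + 0.75·0.0546 + 0.45·0.7814; P(species X) ≈ 0.2262, P(species Y) ≈ 0.0808, P(species Z) ≈ 0.6931
After 'absent': normaliser = 0.3·0.2262 + 0.25·0.0808 + 0.55·0.6931; P(species X) ≈ 0.1446, P(species Y) ≈ 0.0430, P(species Z) ≈ 0.8124
After 'absent': normaliser = 0.3·0.1446 + 0.25·0.0430 + 0.55·0.8124; P(species X) ≈ 0.0866, P(species Y) ≈ 0.0215, P(species Z) ≈ 0.8919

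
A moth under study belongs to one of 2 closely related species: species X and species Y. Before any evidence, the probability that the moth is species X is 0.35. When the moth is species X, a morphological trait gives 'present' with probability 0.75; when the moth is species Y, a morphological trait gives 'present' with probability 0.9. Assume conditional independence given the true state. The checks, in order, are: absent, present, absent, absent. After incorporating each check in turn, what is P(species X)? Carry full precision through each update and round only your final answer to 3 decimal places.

After 'absent': P(species X) = 0.25·0.3500 / (0.25·0.3500 + 0.1·0.6500) ≈ 0.5738
After 'present': P(species X) = 0.75·0.5738 / (0.75·0.5738 + 0.9·0.4262) ≈ 0.5287
After 'absent': P(species X) = 0.25·0.5287 / (0.25·0.5287 + 0.1·0.4713) ≈ 0.7372
After 'absent': P(species X) = 0.25·0.7372 / (0.25·0.7372 + 0.1·0.2628) ≈ 0.8752

0.875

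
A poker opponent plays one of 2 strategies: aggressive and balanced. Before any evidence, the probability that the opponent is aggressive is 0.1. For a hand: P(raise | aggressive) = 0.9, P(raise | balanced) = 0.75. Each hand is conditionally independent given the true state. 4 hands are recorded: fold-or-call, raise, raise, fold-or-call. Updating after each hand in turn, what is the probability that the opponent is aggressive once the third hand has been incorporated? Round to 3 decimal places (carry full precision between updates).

0.060

After 'fold-or-call': P(aggressive) = 0.1·0.1000 / (0.1·0.1000 + 0.25·0.9000) ≈ 0.0426
After 'raise': P(aggressive) = 0.9·0.0426 / (0.9·0.0426 + 0.75·0.9574) ≈ 0.0506
After 'raise': P(aggressive) = 0.9·0.0506 / (0.9·0.0506 + 0.75·0.9494) ≈ 0.0602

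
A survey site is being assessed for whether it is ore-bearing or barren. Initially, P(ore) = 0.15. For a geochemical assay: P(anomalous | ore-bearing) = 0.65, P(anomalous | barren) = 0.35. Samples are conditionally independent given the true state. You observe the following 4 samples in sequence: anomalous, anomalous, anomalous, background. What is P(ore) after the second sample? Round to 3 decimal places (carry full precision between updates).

0.378

Each posterior becomes the prior for the next update.
After 'anomalous': P(ore) = 0.65·0.1500 / (0.65·0.1500 + 0.35·0.8500) ≈ 0.2468
After 'anomalous': P(ore) = 0.65·0.2468 / (0.65·0.2468 + 0.35·0.7532) ≈ 0.3784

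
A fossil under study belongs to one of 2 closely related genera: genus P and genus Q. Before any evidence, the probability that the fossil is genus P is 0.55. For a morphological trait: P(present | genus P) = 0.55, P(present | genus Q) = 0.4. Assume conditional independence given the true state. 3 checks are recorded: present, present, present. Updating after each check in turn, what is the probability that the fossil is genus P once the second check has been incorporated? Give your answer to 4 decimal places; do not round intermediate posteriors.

Apply Bayes' rule sequentially, carrying P(genus P) forward.
After 'present': P(genus P) = 0.55·0.5500 / (0.55·0.5500 + 0.4·0.4500) ≈ 0.6269
After 'present': P(genus P) = 0.55·0.6269 / (0.55·0.6269 + 0.4·0.3731) ≈ 0.6980

0.6980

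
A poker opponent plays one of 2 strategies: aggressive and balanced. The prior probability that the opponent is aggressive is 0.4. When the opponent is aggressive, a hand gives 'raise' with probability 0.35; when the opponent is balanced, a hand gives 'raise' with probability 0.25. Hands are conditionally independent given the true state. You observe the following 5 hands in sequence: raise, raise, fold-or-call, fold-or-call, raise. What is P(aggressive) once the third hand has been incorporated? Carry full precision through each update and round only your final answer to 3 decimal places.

Apply Bayes' rule sequentially, carrying P(aggressive) forward.
After 'raise': P(aggressive) = 0.35·0.4000 / (0.35·0.4000 + 0.25·0.6000) ≈ 0.4828
After 'raise': P(aggressive) = 0.35·0.4828 / (0.35·0.4828 + 0.25·0.5172) ≈ 0.5665
After 'fold-or-call': P(aggressive) = 0.65·0.5665 / (0.65·0.5665 + 0.75·0.4335) ≈ 0.5311

0.531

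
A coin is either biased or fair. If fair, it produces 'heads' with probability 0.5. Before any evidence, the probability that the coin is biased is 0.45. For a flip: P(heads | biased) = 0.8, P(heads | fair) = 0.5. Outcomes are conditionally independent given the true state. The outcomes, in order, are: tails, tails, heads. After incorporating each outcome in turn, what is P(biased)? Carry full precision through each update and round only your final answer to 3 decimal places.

After 'tails': P(biased) = 0.2·0.4500 / (0.2·0.4500 + 0.5·0.5500) ≈ 0.2466
After 'tails': P(biased) = 0.2·0.2466 / (0.2·0.2466 + 0.5·0.7534) ≈ 0.1158
After 'heads': P(biased) = 0.8·0.1158 / (0.8·0.1158 + 0.5·0.8842) ≈ 0.1732

0.173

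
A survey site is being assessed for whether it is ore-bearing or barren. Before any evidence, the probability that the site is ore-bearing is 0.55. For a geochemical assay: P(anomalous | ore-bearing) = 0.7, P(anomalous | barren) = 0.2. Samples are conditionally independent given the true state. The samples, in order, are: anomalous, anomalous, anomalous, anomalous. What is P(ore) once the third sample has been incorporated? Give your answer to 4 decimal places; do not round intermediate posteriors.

0.9813

After 'anomalous': P(ore) = 0.7·0.5500 / (0.7·0.5500 + 0.2·0.4500) ≈ 0.8105
After 'anomalous': P(ore) = 0.7·0.8105 / (0.7·0.8105 + 0.2·0.1895) ≈ 0.9374
After 'anomalous': P(ore) = 0.7·0.9374 / (0.7·0.9374 + 0.2·0.0626) ≈ 0.9813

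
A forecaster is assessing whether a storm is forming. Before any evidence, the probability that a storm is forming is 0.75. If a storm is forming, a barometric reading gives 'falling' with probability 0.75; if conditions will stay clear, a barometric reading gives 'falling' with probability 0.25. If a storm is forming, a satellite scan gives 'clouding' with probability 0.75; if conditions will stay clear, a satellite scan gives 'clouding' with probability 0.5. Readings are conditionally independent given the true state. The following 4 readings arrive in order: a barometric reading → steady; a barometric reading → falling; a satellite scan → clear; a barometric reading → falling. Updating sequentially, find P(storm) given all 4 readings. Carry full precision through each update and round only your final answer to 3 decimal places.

Each posterior becomes the prior for the next update.
After a barometric reading='steady': P(storm) = 0.25·0.7500 / (0.25·0.7500 + 0.75·0.2500) ≈ 0.5000
After a barometric reading='falling': P(storm) = 0.75·0.5000 / (0.75·0.5000 + 0.25·0.5000) ≈ 0.7500
After a satellite scan='clear': P(storm) = 0.25·0.7500 / (0.25·0.7500 + 0.5·0.2500) ≈ 0.6000
After a barometric reading='falling': P(storm) = 0.75·0.6000 / (0.75·0.6000 + 0.25·0.4000) ≈ 0.8182

0.818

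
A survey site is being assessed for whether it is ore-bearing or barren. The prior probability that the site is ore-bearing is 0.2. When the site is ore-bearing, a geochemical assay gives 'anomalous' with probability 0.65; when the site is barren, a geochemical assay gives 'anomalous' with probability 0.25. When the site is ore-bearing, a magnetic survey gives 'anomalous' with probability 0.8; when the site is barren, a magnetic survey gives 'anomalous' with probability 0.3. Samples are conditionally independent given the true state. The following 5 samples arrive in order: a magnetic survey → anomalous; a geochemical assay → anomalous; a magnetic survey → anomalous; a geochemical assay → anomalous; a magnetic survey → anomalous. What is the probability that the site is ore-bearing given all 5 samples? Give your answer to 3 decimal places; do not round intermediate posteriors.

0.970

Apply Bayes' rule sequentially, carrying P(ore) forward.
After a magnetic survey='anomalous': P(ore) = 0.8·0.2000 / (0.8·0.2000 + 0.3·0.8000) ≈ 0.4000
After a geochemical assay='anomalous': P(ore) = 0.65·0.4000 / (0.65·0.4000 + 0.25·0.6000) ≈ 0.6341
After a magnetic survey='anomalous': P(ore) = 0.8·0.6341 / (0.8·0.6341 + 0.3·0.3659) ≈ 0.8221
After a geochemical assay='anomalous': P(ore) = 0.65·0.8221 / (0.65·0.8221 + 0.25·0.1779) ≈ 0.9232
After a magnetic survey='anomalous': P(ore) = 0.8·0.9232 / (0.8·0.9232 + 0.3·0.0768) ≈ 0.9697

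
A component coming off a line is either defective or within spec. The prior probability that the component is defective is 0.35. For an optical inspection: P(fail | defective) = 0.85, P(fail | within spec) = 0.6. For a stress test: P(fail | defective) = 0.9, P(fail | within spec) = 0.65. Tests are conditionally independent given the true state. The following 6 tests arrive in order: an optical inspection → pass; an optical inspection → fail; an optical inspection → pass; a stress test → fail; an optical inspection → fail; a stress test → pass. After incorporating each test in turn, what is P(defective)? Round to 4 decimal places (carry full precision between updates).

0.0567

After an optical inspection='pass': P(defective) = 0.15·0.3500 / (0.15·0.3500 + 0.4·0.6500) ≈ 0.1680
After an optical inspection='fail': P(defective) = 0.85·0.1680 / (0.85·0.1680 + 0.6·0.8320) ≈ 0.2224
After an optical inspection='pass': P(defective) = 0.15·0.2224 / (0.15·0.2224 + 0.4·0.7776) ≈ 0.0969
After a stress test='fail': P(defective) = 0.9·0.0969 / (0.9·0.0969 + 0.65·0.9031) ≈ 0.1293
After an optical inspection='fail': P(defective) = 0.85·0.1293 / (0.85·0.1293 + 0.6·0.8707) ≈ 0.1738
After a stress test='pass': P(defective) = 0.1·0.1738 / (0.1·0.1738 + 0.35·0.8262) ≈ 0.0567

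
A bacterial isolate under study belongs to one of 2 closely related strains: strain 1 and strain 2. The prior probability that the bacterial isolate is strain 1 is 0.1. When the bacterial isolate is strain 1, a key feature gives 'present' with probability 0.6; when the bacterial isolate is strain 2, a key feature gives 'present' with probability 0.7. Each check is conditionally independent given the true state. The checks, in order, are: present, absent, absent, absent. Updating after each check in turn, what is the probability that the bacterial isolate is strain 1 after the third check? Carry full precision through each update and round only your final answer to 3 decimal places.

Apply Bayes' rule sequentially, carrying P(strain 1) forward.
After 'present': P(strain 1) = 0.6·0.1000 / (0.6·0.1000 + 0.7·0.9000) ≈ 0.0870
After 'absent': P(strain 1) = 0.4·0.0870 / (0.4·0.0870 + 0.3·0.9130) ≈ 0.1127
After 'absent': P(strain 1) = 0.4·0.1127 / (0.4·0.1127 + 0.3·0.8873) ≈ 0.1448

0.145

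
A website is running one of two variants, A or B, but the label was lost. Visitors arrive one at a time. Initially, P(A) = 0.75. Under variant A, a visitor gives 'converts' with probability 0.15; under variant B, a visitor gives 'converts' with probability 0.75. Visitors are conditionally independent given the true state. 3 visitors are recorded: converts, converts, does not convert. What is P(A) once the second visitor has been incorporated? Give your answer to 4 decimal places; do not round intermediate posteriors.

0.1071

After 'converts': P(A) = 0.15·0.7500 / (0.15·0.7500 + 0.75·0.2500) ≈ 0.3750
After 'converts': P(A) = 0.15·0.3750 / (0.15·0.3750 + 0.75·0.6250) ≈ 0.1071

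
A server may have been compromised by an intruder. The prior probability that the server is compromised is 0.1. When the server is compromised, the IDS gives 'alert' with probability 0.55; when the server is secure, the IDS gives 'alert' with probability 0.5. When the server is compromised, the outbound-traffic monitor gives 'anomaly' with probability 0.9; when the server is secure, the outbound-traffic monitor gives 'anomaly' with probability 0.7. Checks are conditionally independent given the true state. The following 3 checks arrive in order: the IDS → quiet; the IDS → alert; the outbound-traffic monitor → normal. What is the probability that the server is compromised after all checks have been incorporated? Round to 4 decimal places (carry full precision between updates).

Apply Bayes' rule sequentially, carrying P(compromised) forward.
After the IDS='quiet': P(compromised) = 0.45·0.1000 / (0.45·0.1000 + 0.5·0.9000) ≈ 0.0909
After the IDS='alert': P(compromised) = 0.55·0.0909 / (0.55·0.0909 + 0.5·0.9091) ≈ 0.0991
After the outbound-traffic monitor='normal': P(compromised) = 0.1·0.0991 / (0.1·0.0991 + 0.3·0.9009) ≈ 0.0354

0.0354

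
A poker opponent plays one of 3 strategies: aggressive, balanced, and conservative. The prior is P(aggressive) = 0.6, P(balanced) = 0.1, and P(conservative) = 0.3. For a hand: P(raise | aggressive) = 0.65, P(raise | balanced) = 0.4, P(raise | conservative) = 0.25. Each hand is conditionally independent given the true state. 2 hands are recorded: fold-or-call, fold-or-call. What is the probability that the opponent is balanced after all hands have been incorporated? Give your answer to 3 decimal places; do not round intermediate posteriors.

0.129

After 'fold-or-call': normaliser = 0.35·0.6000 + 0.6·0.1000 + 0.75·0.3000; P(aggressive) ≈ 0.4242, P(balanced) ≈ 0.1212, P(conservative) ≈ 0.4545
After 'fold-or-call': normaliser = 0.35·0.4242 + 0.6·0.1212 + 0.75·0.4545; P(aggressive) ≈ 0.2642, P(balanced) ≈ 0.1294, P(conservative) ≈ 0.6065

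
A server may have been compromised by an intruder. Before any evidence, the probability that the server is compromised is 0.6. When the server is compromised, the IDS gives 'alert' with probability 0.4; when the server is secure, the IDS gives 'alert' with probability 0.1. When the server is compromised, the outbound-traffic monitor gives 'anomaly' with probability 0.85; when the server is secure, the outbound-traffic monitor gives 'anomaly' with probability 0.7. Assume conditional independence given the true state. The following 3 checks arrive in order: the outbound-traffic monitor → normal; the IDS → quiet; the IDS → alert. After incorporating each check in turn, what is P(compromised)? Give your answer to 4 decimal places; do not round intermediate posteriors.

After the outbound-traffic monitor='normal': P(compromised) = 0.15·0.6000 / (0.15·0.6000 + 0.3·0.4000) ≈ 0.4286
After the IDS='quiet': P(compromised) = 0.6·0.4286 / (0.6·0.4286 + 0.9·0.5714) ≈ 0.3333
After the IDS='alert': P(compromised) = 0.4·0.3333 / (0.4·0.3333 + 0.1·0.6667) ≈ 0.6667

0.6667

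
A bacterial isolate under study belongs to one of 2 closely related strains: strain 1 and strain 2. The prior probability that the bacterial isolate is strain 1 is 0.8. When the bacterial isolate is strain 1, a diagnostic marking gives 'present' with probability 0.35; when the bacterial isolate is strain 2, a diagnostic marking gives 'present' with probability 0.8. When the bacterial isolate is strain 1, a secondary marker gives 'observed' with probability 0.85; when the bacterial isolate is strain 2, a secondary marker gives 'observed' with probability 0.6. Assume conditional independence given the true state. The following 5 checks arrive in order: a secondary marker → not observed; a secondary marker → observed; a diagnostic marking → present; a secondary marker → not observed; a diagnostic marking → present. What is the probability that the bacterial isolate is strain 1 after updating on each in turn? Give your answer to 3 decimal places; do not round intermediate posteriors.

After a secondary marker='not observed': P(strain 1) = 0.15·0.8000 / (0.15·0.8000 + 0.4·0.2000) ≈ 0.6000
After a secondary marker='observed': P(strain 1) = 0.85·0.6000 / (0.85·0.6000 + 0.6·0.4000) ≈ 0.6800
After a diagnostic marking='present': P(strain 1) = 0.35·0.6800 / (0.35·0.6800 + 0.8·0.3200) ≈ 0.4818
After a secondary marker='not observed': P(strain 1) = 0.15·0.4818 / (0.15·0.4818 + 0.4·0.5182) ≈ 0.2585
After a diagnostic marking='present': P(strain 1) = 0.35·0.2585 / (0.35·0.2585 + 0.8·0.7415) ≈ 0.1323

0.132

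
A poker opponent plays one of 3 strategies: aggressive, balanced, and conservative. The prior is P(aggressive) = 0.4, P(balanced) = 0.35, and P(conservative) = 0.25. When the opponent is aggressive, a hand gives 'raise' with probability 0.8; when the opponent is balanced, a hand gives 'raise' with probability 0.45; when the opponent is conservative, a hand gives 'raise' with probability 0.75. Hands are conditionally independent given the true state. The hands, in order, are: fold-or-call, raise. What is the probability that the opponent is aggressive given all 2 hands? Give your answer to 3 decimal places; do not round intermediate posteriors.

After 'fold-or-call': normaliser = 0.2·0.4000 + 0.55·0.3500 + 0.25·0.2500; P(aggressive) ≈ 0.2388, P(balanced) ≈ 0.5746, P(conservative) ≈ 0.1866
After 'raise': normaliser = 0.8·0.2388 + 0.45·0.5746 + 0.75·0.1866; P(aggressive) ≈ 0.3241, P(balanced) ≈ 0.4386, P(conservative) ≈ 0.2373

0.324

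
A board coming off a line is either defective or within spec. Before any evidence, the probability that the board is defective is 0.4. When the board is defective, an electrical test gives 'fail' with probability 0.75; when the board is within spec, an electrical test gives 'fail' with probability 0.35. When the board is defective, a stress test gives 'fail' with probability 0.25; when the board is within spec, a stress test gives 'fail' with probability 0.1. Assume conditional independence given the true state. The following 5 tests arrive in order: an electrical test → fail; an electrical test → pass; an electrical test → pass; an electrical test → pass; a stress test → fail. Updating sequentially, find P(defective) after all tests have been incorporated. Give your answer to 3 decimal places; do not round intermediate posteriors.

0.169

After an electrical test='fail': P(defective) = 0.75·0.4000 / (0.75·0.4000 + 0.35·0.6000) ≈ 0.5882
After an electrical test='pass': P(defective) = 0.25·0.5882 / (0.25·0.5882 + 0.65·0.4118) ≈ 0.3546
After an electrical test='pass': P(defective) = 0.25·0.3546 / (0.25·0.3546 + 0.65·0.6454) ≈ 0.1745
After an electrical test='pass': P(defective) = 0.25·0.1745 / (0.25·0.1745 + 0.65·0.8255) ≈ 0.0752
After a stress test='fail': P(defective) = 0.25·0.0752 / (0.25·0.0752 + 0.1·0.9248) ≈ 0.1689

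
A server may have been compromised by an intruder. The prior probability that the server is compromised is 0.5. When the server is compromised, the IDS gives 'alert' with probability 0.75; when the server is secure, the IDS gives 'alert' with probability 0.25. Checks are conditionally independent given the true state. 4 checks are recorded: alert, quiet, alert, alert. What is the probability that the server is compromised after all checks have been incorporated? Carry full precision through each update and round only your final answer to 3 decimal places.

0.900

After 'alert': P(compromised) = 0.75·0.5000 / (0.75·0.5000 + 0.25·0.5000) ≈ 0.7500
After 'quiet': P(compromised) = 0.25·0.7500 / (0.25·0.7500 + 0.75·0.2500) ≈ 0.5000
After 'alert': P(compromised) = 0.75·0.5000 / (0.75·0.5000 + 0.25·0.5000) ≈ 0.7500
After 'alert': P(compromised) = 0.75·0.7500 / (0.75·0.7500 + 0.25·0.2500) ≈ 0.9000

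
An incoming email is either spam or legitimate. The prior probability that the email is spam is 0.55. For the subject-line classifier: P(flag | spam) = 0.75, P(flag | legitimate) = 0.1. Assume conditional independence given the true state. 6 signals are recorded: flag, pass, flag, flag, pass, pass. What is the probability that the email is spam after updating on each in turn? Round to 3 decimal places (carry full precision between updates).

After 'flag': P(spam) = 0.75·0.5500 / (0.75·0.5500 + 0.1·0.4500) ≈ 0.9016
After 'pass': P(spam) = 0.25·0.9016 / (0.25·0.9016 + 0.9·0.0984) ≈ 0.7180
After 'flag': P(spam) = 0.75·0.7180 / (0.75·0.7180 + 0.1·0.2820) ≈ 0.9502
After 'flag': P(spam) = 0.75·0.9502 / (0.75·0.9502 + 0.1·0.0498) ≈ 0.9931
After 'pass': P(spam) = 0.25·0.9931 / (0.25·0.9931 + 0.9·0.0069) ≈ 0.9755
After 'pass': P(spam) = 0.25·0.9755 / (0.25·0.9755 + 0.9·0.0245) ≈ 0.9170

0.917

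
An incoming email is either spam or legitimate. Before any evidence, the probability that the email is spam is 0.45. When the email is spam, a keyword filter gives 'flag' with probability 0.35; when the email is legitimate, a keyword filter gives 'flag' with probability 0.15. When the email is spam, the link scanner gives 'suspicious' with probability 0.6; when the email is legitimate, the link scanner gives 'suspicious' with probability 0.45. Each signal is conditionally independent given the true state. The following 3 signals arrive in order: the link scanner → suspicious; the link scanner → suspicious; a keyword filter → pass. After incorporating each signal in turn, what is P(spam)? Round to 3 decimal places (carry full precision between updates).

0.527

After the link scanner='suspicious': P(spam) = 0.6·0.4500 / (0.6·0.4500 + 0.45·0.5500) ≈ 0.5217
After the link scanner='suspicious': P(spam) = 0.6·0.5217 / (0.6·0.5217 + 0.45·0.4783) ≈ 0.5926
After a keyword filter='pass': P(spam) = 0.65·0.5926 / (0.65·0.5926 + 0.85·0.4074) ≈ 0.5266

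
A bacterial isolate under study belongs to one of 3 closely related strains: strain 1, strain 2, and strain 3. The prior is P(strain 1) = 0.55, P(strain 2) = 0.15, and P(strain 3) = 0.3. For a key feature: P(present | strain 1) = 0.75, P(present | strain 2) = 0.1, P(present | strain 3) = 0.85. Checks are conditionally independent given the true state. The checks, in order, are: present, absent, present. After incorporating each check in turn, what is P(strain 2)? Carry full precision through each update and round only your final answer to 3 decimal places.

Each posterior becomes the prior for the next update.
After 'present': normaliser = 0.75·0.5500 + 0.1·0.1500 + 0.85·0.3000; P(strain 1) ≈ 0.6044, P(strain 2) ≈ 0.0220, P(strain 3) ≈ 0.3736
After 'absent': normaliser = 0.25·0.6044 + 0.9·0.0220 + 0.15·0.3736; P(strain 1) ≈ 0.6659, P(strain 2) ≈ 0.0872, P(strain 3) ≈ 0.2470
After 'present': normaliser = 0.75·0.6659 + 0.1·0.0872 + 0.85·0.2470; P(strain 1) ≈ 0.6955, P(strain 2) ≈ 0.0121, P(strain 3) ≈ 0.2924

0.012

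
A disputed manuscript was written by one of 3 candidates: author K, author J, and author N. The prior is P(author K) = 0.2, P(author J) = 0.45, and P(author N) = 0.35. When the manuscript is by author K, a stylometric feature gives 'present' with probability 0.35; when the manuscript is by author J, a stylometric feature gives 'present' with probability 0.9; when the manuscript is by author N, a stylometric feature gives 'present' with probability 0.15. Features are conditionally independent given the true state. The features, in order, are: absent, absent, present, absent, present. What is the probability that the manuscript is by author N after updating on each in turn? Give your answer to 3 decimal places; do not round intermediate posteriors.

0.405

Each posterior becomes the prior for the next update.
After 'absent': normaliser = 0.65·0.2000 + 0.1·0.4500 + 0.85·0.3500; P(author K) ≈ 0.2751, P(author J) ≈ 0.0952, P(author N) ≈ 0.6296
After 'absent': normaliser = 0.65·0.2751 + 0.1·0.0952 + 0.85·0.6296; P(author K) ≈ 0.2472, P(author J) ≈ 0.0132, P(author N) ≈ 0.7397
After 'present': normaliser = 0.35·0.2472 + 0.9·0.0132 + 0.15·0.7397; P(author K) ≈ 0.4133, P(author J) ≈ 0.0566, P(author N) ≈ 0.5301
After 'absent': normaliser = 0.65·0.4133 + 0.1·0.0566 + 0.85·0.5301; P(author K) ≈ 0.3706, P(author J) ≈ 0.0078, P(author N) ≈ 0.6216
After 'present': normaliser = 0.35·0.3706 + 0.9·0.0078 + 0.15·0.6216; P(author K) ≈ 0.5640, P(author J) ≈ 0.0306, P(author N) ≈ 0.4054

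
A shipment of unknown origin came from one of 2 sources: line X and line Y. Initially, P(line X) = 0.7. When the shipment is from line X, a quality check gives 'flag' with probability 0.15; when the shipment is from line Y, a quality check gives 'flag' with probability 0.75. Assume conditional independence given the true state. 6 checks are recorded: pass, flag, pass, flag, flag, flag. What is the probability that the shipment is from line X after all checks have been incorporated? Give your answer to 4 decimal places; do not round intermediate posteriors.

After 'pass': P(line X) = 0.85·0.7000 / (0.85·0.7000 + 0.25·0.3000) ≈ 0.8881
After 'flag': P(line X) = 0.15·0.8881 / (0.15·0.8881 + 0.75·0.1119) ≈ 0.6134
After 'pass': P(line X) = 0.85·0.6134 / (0.85·0.6134 + 0.25·0.3866) ≈ 0.8436
After 'flag': P(line X) = 0.15·0.8436 / (0.15·0.8436 + 0.75·0.1564) ≈ 0.5190
After 'flag': P(line X) = 0.15·0.5190 / (0.15·0.5190 + 0.75·0.4810) ≈ 0.1775
After 'flag': P(line X) = 0.15·0.1775 / (0.15·0.1775 + 0.75·0.8225) ≈ 0.0414

0.0414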